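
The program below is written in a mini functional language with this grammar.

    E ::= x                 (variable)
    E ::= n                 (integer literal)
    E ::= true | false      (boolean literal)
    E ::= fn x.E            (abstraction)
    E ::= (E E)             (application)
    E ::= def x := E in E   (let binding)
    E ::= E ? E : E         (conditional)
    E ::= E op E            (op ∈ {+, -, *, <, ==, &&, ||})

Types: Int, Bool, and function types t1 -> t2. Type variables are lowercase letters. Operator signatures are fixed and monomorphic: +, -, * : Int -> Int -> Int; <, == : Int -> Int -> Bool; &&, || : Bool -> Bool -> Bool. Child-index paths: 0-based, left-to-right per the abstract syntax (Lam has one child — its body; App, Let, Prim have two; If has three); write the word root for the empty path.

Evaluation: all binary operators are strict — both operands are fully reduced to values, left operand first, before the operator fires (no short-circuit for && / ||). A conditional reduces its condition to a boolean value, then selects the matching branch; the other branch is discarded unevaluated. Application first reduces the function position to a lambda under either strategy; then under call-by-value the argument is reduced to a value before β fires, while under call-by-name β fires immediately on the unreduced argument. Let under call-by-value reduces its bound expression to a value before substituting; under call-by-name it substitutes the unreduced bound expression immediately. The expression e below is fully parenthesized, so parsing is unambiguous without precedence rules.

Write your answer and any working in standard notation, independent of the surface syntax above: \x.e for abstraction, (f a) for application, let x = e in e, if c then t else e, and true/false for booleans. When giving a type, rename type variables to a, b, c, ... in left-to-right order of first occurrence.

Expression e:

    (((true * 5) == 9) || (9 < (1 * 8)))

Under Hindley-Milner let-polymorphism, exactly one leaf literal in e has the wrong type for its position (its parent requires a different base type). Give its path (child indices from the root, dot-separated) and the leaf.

Trace:
  unify Bool ~ Int
  FAIL: mismatch Bool ~ Int

Answer: 0.0.0 : true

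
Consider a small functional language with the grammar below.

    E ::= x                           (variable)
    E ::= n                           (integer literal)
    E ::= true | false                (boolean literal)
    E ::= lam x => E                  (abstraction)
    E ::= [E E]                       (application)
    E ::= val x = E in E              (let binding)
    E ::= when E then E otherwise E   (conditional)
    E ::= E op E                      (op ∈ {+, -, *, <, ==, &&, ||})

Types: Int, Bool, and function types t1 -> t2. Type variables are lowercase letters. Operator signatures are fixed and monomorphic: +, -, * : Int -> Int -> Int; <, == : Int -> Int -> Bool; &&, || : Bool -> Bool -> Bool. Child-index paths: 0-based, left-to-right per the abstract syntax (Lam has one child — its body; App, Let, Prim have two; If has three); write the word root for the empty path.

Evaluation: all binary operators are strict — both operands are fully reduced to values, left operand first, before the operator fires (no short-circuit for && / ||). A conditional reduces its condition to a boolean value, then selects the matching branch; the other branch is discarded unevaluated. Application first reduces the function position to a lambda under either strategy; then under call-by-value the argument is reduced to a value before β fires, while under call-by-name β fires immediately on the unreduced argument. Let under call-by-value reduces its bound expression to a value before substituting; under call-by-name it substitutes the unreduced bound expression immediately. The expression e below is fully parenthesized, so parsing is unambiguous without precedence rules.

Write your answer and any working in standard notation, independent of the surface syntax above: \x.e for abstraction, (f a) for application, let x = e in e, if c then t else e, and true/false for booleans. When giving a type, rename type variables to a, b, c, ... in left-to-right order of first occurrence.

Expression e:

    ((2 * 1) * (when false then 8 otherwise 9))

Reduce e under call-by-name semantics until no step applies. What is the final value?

Answer: 18

Derivation:
step 0: ((2 * 1) * (if false then 8 else 9))
step 1: [delta@0] (2 * (if false then 8 else 9))
step 2: [if@1] (2 * 9)
step 3: [delta@root] 18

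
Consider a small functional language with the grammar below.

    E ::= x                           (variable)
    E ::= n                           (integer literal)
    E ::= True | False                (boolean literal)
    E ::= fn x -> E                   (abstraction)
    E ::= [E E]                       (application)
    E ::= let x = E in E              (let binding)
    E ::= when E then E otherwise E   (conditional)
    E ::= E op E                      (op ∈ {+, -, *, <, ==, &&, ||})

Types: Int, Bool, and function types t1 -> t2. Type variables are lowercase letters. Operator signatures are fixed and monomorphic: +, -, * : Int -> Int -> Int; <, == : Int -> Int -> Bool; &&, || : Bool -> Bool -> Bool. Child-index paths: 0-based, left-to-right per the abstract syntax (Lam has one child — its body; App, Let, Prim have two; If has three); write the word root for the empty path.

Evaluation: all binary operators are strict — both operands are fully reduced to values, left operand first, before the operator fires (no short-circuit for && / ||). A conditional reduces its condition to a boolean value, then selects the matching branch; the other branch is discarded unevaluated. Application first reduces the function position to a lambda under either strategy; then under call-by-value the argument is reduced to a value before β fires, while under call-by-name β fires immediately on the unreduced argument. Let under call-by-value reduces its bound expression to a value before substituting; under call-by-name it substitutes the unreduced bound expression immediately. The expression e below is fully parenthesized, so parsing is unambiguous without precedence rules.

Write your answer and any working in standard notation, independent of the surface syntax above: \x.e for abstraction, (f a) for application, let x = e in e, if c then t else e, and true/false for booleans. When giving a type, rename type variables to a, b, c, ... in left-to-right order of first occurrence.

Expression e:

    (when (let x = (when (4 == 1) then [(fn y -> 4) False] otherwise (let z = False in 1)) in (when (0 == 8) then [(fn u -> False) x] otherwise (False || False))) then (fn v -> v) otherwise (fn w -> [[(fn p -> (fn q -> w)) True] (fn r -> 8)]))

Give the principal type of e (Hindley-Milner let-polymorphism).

Answer: a -> a

Working:
  unify Int ~ Int
  unify Int ~ Int
  unify Bool ~ Bool
\y._ : a -> Int
  unify a -> Int ~ Bool -> b
  unify a ~ Bool
  unify Int ~ b
_ _ : Int
let z : Bool
  unify Int ~ Int
let x : Int
  unify Int ~ Int
  unify Int ~ Int
  unify Bool ~ Bool
\u._ : c -> Bool
x : Int
  unify c -> Bool ~ Int -> d
  unify c ~ Int
  unify Bool ~ d
_ _ : Bool
  unify Bool ~ Bool
  unify Bool ~ Bool
  unify Bool ~ Bool
  unify Bool ~ Bool
v : e
\v._ : e -> e
w : f
\q._ : h -> f
\p._ : g -> h -> f
  unify g -> h -> f ~ Bool -> i
  unify g ~ Bool
  unify h -> f ~ i
_ _ : h -> f
\r._ : j -> Int
  unify h -> f ~ (j -> Int) -> k
  unify h ~ j -> Int
  unify f ~ k
_ _ : k
\w._ : k -> k
  unify e -> e ~ k -> k
  unify e ~ k
  unify k ~ k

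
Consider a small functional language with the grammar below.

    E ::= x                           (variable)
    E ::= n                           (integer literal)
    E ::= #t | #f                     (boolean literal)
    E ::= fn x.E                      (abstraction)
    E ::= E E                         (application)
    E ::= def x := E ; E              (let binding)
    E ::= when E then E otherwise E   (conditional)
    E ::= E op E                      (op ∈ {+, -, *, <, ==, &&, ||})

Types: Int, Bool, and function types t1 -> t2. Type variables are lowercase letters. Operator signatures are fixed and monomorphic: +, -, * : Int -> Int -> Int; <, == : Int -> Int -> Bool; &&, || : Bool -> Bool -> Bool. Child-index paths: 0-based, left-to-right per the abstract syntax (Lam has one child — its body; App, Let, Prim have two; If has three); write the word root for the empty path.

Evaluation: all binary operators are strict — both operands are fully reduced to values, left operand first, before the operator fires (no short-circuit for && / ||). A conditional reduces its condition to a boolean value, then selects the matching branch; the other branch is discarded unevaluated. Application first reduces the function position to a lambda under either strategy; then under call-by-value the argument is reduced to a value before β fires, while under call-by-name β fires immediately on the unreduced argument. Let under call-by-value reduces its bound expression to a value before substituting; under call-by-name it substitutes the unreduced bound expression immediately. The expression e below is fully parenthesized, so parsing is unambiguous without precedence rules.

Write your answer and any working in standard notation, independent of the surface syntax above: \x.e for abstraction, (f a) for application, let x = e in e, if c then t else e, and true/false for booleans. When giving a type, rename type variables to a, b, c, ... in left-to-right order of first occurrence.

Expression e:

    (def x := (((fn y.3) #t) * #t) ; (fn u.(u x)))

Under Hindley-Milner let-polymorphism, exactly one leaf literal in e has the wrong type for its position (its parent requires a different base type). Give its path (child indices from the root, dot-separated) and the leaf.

Derivation:
\y._ : a -> Int
  unify a -> Int ~ Bool -> b
  unify a ~ Bool
  unify Int ~ b
_ _ : Int
  unify Int ~ Int
  unify Bool ~ Int
  FAIL: mismatch Bool ~ Int

Answer: 0.1 : true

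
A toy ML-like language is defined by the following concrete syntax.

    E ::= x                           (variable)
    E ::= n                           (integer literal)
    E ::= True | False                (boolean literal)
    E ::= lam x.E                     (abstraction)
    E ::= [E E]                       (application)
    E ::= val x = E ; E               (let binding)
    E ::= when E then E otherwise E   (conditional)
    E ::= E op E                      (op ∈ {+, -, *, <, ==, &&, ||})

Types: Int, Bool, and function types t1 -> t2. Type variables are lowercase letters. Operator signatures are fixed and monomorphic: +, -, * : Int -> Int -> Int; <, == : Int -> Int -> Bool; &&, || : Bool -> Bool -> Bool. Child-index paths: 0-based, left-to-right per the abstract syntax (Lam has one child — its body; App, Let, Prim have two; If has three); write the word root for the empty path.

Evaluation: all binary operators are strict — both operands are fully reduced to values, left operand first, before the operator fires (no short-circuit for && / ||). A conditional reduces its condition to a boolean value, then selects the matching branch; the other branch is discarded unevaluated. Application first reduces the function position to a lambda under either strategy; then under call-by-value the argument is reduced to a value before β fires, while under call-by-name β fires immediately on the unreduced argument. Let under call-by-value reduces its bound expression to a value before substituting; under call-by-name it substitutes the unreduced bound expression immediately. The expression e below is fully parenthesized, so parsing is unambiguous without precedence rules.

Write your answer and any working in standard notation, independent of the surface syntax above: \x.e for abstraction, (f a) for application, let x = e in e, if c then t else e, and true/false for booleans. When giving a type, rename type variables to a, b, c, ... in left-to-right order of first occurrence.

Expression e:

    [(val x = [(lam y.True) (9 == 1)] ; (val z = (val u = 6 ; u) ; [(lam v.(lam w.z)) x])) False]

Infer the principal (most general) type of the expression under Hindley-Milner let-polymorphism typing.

Trace:
\y._ : a -> Bool
  unify Int ~ Int
  unify Int ~ Int
  unify a -> Bool ~ Bool -> b
  unify a ~ Bool
  unify Bool ~ b
_ _ : Bool
let x : Bool
let u : Int
u : Int
let z : Int
z : Int
\w._ : d -> Int
\v._ : c -> d -> Int
x : Bool
  unify c -> d -> Int ~ Bool -> e
  unify c ~ Bool
  unify d -> Int ~ e
_ _ : d -> Int
  unify d -> Int ~ Bool -> f
  unify d ~ Bool
  unify Int ~ f
_ _ : Int

Answer: Int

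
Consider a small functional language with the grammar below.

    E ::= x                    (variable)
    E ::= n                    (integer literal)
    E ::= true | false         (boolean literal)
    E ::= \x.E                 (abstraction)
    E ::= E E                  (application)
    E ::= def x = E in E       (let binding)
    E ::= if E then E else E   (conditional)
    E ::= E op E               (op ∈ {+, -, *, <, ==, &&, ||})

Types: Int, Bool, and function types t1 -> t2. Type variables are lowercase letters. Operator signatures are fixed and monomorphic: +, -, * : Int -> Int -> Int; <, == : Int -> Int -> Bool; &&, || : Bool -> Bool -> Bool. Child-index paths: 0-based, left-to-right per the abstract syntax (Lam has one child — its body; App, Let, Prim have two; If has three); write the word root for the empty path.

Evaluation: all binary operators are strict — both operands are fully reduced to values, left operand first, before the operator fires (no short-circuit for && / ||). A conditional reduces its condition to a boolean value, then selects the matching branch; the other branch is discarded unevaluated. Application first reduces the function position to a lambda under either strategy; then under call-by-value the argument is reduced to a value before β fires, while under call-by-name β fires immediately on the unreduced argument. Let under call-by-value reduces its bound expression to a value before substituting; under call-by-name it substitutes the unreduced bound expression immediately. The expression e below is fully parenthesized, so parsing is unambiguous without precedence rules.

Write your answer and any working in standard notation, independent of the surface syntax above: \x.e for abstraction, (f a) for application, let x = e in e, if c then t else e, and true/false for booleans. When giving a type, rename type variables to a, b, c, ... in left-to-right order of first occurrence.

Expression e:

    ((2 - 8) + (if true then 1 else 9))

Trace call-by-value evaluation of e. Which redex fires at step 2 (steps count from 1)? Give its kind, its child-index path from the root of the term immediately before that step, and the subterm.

Trace:
step 0: ((2 - 8) + (if true then 1 else 9))
step 1: [delta@0] (-6 + (if true then 1 else 9))
step 2: [if@1] (-6 + 1)

Answer: if at 1 : (if true then 1 else 9)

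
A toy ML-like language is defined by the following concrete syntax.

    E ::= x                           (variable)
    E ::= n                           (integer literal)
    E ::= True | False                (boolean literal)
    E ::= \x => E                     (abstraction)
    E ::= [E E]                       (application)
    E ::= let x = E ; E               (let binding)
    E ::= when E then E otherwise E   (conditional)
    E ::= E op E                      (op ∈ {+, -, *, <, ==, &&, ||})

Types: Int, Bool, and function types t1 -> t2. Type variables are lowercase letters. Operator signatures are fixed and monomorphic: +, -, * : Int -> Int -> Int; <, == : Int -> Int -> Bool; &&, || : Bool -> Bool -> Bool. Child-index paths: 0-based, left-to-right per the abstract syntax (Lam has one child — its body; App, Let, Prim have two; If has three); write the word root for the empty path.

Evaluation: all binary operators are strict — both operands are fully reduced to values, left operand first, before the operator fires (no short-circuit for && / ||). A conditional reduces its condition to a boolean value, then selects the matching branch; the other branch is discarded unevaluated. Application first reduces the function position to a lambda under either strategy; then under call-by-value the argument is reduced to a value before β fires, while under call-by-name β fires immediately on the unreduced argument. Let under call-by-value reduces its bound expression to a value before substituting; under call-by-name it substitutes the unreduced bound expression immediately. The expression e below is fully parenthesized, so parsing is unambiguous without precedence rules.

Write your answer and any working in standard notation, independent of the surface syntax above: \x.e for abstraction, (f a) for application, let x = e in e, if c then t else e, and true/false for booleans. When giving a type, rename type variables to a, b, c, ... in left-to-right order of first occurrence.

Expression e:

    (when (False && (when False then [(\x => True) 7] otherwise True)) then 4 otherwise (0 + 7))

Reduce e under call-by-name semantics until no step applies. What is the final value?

Working:
step 0: (if (false && (if false then ((\x.true) 7) else true)) then 4 else (0 + 7))
step 1: [if@0.1] (if (false && true) then 4 else (0 + 7))
step 2: [delta@0] (if false then 4 else (0 + 7))
step 3: [if@root] (0 + 7)
step 4: [delta@root] 7

Answer: 7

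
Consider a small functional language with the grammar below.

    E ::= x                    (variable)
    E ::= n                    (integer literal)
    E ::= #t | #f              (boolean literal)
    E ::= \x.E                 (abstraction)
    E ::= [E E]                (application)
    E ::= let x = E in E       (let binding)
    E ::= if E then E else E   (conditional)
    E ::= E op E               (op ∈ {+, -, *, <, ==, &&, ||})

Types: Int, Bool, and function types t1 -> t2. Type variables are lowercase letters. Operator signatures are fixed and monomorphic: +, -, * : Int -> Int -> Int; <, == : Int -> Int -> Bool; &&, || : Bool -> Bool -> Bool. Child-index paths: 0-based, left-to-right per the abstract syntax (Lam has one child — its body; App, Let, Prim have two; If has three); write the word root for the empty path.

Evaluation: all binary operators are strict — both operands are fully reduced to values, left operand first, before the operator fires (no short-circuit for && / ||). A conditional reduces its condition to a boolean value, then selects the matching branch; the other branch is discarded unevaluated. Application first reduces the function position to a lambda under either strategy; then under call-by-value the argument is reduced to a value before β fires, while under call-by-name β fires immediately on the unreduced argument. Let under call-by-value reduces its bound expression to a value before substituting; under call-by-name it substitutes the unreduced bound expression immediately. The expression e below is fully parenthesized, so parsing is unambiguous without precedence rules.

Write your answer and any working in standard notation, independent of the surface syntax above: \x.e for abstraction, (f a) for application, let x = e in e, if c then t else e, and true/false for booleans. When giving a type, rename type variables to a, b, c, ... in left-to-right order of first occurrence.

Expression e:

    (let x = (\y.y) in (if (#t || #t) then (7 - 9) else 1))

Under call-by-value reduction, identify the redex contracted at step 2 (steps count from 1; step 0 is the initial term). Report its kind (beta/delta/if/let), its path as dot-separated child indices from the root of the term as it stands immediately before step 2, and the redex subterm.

Answer: delta at 0 : (true || true)

Trace:
step 0: (let x = (\y.y) in (if (true || true) then (7 - 9) else 1))
step 1: [let@root] (if (true || true) then (7 - 9) else 1)
step 2: [delta@0] (if true then (7 - 9) else 1)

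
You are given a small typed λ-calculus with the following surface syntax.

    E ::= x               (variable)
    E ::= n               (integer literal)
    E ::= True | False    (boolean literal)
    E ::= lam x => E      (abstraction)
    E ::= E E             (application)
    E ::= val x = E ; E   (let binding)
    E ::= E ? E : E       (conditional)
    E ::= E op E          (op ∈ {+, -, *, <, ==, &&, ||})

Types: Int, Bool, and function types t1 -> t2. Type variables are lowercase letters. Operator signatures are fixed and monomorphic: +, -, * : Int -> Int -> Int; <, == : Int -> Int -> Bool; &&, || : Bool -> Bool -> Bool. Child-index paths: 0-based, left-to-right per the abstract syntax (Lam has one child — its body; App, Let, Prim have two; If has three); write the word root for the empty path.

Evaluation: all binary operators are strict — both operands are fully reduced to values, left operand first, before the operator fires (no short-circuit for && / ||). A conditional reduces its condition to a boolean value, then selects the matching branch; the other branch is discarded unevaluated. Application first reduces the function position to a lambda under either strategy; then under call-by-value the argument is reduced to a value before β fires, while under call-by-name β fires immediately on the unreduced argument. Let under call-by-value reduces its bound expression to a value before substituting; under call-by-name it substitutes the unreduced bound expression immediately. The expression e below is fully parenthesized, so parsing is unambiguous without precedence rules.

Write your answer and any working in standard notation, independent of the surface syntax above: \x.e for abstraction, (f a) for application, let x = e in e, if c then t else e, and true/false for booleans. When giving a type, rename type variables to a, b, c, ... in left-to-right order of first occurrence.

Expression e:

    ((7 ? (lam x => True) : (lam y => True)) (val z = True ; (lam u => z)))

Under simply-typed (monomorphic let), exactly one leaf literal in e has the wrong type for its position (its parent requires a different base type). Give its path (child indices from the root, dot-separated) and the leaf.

Working:
  unify Int ~ Bool
  FAIL: mismatch Int ~ Bool

Answer: 0.0 : 7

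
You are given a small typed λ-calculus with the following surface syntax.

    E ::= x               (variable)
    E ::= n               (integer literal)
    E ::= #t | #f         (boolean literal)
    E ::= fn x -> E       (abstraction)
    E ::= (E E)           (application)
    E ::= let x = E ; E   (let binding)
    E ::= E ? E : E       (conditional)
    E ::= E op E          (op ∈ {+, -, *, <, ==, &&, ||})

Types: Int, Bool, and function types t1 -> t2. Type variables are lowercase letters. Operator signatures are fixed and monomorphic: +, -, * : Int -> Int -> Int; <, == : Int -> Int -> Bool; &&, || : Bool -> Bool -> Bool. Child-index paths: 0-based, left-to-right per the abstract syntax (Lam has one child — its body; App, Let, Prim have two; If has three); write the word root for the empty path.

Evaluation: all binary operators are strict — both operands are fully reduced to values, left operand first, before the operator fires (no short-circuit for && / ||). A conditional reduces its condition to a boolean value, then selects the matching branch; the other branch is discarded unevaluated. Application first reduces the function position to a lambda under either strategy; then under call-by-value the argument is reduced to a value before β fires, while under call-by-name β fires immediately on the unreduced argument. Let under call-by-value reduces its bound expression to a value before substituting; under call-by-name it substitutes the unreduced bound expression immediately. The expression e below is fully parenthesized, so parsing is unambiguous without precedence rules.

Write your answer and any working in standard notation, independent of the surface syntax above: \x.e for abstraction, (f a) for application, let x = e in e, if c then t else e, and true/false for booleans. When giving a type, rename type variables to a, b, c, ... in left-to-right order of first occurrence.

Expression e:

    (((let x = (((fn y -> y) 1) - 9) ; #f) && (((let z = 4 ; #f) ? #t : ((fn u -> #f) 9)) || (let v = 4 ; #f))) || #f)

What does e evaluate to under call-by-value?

Trace:
step 0: (((let x = (((\y.y) 1) - 9) in false) && ((if (let z = 4 in false) then true else ((\u.false) 9)) || (let v = 4 in false))) || false)
step 1: [beta@0.0.0.0] (((let x = (1 - 9) in false) && ((if (let z = 4 in false) then true else ((\u.false) 9)) || (let v = 4 in false))) || false)
step 2: [delta@0.0.0] (((let x = -8 in false) && ((if (let z = 4 in false) then true else ((\u.false) 9)) || (let v = 4 in false))) || false)
step 3: [let@0.0] ((false && ((if (let z = 4 in false) then true else ((\u.false) 9)) || (let v = 4 in false))) || false)
step 4: [let@0.1.0.0] ((false && ((if false then true else ((\u.false) 9)) || (let v = 4 in false))) || false)
step 5: [if@0.1.0] ((false && (((\u.false) 9) || (let v = 4 in false))) || false)
step 6: [beta@0.1.0] ((false && (false || (let v = 4 in false))) || false)
step 7: [let@0.1.1] ((false && (false || false)) || false)
step 8: [delta@0.1] ((false && false) || false)
step 9: [delta@0] (false || false)
step 10: [delta@root] false

Answer: false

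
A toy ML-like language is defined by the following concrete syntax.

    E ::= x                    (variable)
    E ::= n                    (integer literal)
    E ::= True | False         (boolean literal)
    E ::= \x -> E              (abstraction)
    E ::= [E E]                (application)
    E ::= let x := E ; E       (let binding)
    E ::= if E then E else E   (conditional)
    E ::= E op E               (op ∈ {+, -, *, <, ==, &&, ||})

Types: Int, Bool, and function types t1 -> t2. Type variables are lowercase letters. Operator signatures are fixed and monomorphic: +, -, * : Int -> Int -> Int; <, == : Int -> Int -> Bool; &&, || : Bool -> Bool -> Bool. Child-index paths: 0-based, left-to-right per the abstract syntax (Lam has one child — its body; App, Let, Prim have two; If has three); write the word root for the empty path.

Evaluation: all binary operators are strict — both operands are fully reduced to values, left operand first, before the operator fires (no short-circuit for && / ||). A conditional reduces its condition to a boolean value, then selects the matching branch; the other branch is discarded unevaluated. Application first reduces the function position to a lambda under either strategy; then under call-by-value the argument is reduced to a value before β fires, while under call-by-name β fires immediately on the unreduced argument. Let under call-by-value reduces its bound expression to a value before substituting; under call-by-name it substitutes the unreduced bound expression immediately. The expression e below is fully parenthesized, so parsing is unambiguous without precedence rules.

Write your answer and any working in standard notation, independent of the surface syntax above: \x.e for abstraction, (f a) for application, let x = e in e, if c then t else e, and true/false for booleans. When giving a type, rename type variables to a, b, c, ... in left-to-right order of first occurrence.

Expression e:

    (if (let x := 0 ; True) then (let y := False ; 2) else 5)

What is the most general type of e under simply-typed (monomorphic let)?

Working:
let x : Int
  unify Bool ~ Bool
let y : Bool
  unify Int ~ Int

Answer: Int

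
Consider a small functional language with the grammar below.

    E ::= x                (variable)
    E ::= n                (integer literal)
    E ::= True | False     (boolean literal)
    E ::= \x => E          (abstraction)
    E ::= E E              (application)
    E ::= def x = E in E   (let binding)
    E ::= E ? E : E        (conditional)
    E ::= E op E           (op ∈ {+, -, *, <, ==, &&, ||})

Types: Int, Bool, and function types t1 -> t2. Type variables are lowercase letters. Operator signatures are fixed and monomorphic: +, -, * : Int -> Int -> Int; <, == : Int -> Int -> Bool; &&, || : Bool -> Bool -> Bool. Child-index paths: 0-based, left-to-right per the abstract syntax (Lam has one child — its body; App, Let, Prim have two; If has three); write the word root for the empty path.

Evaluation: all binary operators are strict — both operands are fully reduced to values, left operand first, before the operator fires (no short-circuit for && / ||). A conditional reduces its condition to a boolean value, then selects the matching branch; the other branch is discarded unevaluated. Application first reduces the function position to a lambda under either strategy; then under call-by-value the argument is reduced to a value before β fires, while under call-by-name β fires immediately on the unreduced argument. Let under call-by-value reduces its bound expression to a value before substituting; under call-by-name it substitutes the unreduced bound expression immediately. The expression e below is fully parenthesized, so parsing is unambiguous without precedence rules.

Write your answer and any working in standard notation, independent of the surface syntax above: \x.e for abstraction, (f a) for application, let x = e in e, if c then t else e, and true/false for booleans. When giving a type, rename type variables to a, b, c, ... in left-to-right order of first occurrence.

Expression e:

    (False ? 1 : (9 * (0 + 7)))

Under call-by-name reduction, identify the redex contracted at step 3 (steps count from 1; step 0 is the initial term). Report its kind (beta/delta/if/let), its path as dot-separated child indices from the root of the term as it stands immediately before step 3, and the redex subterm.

Derivation:
step 0: (if false then 1 else (9 * (0 + 7)))
step 1: [if@root] (9 * (0 + 7))
step 2: [delta@1] (9 * 7)
step 3: [delta@root] 63

Answer: delta at root : (9 * 7)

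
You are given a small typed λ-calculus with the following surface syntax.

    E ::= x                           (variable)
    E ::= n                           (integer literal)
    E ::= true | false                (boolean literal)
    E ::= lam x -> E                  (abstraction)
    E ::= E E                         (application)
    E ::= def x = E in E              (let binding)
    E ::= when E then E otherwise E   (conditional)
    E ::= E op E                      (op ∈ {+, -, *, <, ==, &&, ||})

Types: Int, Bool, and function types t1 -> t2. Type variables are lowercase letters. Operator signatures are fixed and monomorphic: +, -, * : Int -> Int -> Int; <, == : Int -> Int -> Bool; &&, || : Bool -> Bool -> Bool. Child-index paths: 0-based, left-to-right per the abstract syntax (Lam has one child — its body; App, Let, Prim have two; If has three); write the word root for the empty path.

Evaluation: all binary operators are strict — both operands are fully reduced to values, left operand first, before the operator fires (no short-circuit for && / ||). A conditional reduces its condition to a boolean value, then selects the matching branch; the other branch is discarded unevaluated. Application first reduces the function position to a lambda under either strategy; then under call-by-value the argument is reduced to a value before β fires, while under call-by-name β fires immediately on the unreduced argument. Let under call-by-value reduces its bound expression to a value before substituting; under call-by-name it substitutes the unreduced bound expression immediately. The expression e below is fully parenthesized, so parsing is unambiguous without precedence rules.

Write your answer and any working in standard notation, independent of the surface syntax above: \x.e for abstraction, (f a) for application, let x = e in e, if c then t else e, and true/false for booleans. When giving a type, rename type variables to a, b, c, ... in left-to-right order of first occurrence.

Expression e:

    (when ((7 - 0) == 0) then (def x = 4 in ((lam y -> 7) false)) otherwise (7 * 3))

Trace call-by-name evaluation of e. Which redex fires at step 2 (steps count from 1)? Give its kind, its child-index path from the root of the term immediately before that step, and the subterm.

Answer: delta at 0 : (7 == 0)

Trace:
step 0: (if ((7 - 0) == 0) then (let x = 4 in ((\y.7) false)) else (7 * 3))
step 1: [delta@0.0] (if (7 == 0) then (let x = 4 in ((\y.7) false)) else (7 * 3))
step 2: [delta@0] (if false then (let x = 4 in ((\y.7) false)) else (7 * 3))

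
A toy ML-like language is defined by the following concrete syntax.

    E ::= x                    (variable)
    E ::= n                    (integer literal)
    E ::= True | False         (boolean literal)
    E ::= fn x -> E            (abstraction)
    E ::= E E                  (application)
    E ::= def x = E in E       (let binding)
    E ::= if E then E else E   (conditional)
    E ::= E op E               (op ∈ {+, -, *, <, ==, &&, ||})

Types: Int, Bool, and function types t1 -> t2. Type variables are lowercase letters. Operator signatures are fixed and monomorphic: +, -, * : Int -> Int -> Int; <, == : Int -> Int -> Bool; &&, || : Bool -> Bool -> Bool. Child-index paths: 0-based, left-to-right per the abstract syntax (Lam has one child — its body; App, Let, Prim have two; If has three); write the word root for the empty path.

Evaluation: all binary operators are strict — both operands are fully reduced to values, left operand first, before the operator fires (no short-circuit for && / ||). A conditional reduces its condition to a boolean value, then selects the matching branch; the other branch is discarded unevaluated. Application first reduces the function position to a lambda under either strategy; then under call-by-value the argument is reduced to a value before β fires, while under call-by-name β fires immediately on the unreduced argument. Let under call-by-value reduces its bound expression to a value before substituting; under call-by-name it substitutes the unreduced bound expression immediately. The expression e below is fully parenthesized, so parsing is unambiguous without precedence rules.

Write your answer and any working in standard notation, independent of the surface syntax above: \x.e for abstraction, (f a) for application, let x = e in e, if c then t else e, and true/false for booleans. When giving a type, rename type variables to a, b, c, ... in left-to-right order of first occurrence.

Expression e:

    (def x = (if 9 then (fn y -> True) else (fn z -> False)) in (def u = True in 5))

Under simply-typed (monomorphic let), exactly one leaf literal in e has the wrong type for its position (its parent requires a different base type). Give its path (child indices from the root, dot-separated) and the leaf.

Trace:
  unify Int ~ Bool
  FAIL: mismatch Int ~ Bool

Answer: 0.0 : 9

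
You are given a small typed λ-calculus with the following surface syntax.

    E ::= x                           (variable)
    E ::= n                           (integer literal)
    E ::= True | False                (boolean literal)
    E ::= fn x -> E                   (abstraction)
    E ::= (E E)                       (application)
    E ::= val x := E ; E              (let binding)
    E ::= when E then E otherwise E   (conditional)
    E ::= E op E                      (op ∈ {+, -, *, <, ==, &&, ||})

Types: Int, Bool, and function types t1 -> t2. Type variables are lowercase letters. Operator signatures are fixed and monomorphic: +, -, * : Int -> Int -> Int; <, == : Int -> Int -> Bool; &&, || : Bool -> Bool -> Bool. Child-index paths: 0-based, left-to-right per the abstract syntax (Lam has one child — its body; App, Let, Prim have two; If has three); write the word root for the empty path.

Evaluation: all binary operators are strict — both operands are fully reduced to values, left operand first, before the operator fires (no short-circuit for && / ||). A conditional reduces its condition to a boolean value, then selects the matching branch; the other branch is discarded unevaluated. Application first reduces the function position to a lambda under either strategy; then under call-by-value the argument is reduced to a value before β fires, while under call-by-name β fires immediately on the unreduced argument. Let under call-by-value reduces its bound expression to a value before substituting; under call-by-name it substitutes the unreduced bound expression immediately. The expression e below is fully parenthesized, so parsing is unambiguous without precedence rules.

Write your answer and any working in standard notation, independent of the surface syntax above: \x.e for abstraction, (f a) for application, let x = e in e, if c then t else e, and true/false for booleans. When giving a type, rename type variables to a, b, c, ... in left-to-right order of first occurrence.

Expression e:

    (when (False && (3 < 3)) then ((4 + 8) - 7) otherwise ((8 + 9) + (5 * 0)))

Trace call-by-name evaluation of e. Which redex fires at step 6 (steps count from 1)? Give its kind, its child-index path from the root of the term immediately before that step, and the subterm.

Trace:
step 0: (if (false && (3 < 3)) then ((4 + 8) - 7) else ((8 + 9) + (5 * 0)))
step 1: [delta@0.1] (if (false && false) then ((4 + 8) - 7) else ((8 + 9) + (5 * 0)))
step 2: [delta@0] (if false then ((4 + 8) - 7) else ((8 + 9) + (5 * 0)))
step 3: [if@root] ((8 + 9) + (5 * 0))
step 4: [delta@0] (17 + (5 * 0))
step 5: [delta@1] (17 + 0)
step 6: [delta@root] 17

Answer: delta at root : (17 + 0)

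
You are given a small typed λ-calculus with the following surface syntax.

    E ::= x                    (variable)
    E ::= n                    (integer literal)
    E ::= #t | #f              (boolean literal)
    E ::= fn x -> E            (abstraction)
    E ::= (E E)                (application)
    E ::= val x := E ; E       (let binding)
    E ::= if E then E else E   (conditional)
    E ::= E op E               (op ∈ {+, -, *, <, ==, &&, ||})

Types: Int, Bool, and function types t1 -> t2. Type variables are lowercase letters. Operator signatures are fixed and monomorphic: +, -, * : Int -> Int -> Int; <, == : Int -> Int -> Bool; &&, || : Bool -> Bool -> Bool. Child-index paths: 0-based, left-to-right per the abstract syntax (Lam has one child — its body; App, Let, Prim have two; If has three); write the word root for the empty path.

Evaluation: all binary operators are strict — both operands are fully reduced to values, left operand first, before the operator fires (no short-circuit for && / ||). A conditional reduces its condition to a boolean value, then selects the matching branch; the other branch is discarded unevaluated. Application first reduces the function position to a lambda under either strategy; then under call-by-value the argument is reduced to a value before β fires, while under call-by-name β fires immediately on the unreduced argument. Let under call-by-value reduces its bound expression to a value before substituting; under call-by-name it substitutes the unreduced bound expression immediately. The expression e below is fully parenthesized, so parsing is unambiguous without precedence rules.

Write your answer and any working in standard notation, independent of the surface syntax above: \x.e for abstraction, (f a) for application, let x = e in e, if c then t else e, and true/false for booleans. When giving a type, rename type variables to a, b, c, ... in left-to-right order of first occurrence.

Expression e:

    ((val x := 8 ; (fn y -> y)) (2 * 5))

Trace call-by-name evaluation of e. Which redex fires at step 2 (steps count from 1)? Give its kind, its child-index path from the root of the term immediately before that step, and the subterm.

Answer: beta at root : ((\y.y) (2 * 5))

Working:
step 0: ((let x = 8 in (\y.y)) (2 * 5))
step 1: [let@0] ((\y.y) (2 * 5))
step 2: [beta@root] (2 * 5)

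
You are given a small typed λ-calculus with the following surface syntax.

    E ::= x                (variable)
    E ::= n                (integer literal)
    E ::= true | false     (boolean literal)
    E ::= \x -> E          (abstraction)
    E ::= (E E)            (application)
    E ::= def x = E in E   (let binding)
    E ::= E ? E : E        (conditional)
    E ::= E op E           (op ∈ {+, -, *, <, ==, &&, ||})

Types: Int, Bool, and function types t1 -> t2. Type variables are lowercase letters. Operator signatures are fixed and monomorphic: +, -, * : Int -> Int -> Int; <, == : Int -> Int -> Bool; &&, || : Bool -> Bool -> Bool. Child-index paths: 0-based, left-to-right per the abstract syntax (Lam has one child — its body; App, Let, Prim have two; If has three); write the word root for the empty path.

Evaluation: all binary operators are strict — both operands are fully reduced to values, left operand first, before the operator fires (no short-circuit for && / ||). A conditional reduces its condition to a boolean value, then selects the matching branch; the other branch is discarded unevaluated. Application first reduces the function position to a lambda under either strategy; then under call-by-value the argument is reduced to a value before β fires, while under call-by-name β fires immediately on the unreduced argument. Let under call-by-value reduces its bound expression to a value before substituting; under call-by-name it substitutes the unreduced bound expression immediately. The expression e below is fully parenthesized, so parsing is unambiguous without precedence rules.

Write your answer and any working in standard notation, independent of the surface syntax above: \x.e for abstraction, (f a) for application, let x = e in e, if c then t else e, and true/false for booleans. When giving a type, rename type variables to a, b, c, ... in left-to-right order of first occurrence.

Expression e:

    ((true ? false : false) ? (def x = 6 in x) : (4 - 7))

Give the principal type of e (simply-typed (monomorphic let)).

Working:
  unify Bool ~ Bool
  unify Bool ~ Bool
  unify Bool ~ Bool
let x : Int
x : Int
  unify Int ~ Int
  unify Int ~ Int
  unify Int ~ Int

Answer: Int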